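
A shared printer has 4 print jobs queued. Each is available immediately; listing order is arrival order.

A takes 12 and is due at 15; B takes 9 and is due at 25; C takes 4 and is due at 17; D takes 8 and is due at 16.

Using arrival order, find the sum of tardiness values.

FIFO (arrival order): A B C D.
A: 0→12, due 15, tardiness 0
B: 12→21, due 25, tardiness 0
C: 21→25, due 17, tardiness 8
D: 25→33, due 16, tardiness 17
Sum = 0+0+8+17 = 25.

25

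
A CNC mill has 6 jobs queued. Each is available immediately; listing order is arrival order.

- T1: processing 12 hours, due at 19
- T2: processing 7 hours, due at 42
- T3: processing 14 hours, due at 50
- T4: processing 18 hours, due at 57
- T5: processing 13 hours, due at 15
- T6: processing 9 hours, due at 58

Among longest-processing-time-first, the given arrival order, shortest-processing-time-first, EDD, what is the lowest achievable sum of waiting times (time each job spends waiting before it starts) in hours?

LPT (decreasing processing time): T4 T3 T5 T1 T6 T2.
T4: waits 0, runs 0→18
T3: waits 18, runs 18→32
T5: waits 32, runs 32→45
T1: waits 45, runs 45→57
T6: waits 57, runs 57→66
T2: waits 66, runs 66→73
Sum = 0+18+32+45+57+66 = 218.
FIFO (arrival order): T1 T2 T3 T4 T5 T6.
T1: waits 0, runs 0→12
T2: waits 12, runs 12→19
T3: waits 19, runs 19→33
T4: waits 33, runs 33→51
T5: waits 51, runs 51→64
T6: waits 64, runs 64→73
Sum = 0+12+19+33+51+64 = 179.
SPT (increasing processing time): T2 T6 T1 T5 T3 T4.
T2: waits 0, runs 0→7
T6: waits 7, runs 7→16
T1: waits 16, runs 16→28
T5: waits 28, runs 28→41
T3: waits 41, runs 41→55
T4: waits 55, runs 55→73
Sum = 0+7+16+28+41+55 = 147.
EDD (increasing due date): T5 T1 T2 T3 T4 T6.
T5: waits 0, runs 0→13
T1: waits 13, runs 13→25
T2: waits 25, runs 25→32
T3: waits 32, runs 32→46
T4: waits 46, runs 46→64
T6: waits 64, runs 64→73
Sum = 0+13+25+32+46+64 = 180.
LPT 218, FIFO 179, SPT 147, EDD 180 → minimum 147.

147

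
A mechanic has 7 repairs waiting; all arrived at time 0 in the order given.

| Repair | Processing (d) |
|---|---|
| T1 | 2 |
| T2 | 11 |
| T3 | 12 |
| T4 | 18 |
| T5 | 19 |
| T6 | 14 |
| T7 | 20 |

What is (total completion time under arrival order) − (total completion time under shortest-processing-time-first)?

FIFO (arrival order): T1 T2 T3 T4 T5 T6 T7.
T1: 0→2
T2: 2→13
T3: 13→25
T4: 25→43
T5: 43→62
T6: 62→76
T7: 76→96
Sum = 2+13+25+43+62+76+96 = 317.
SPT (increasing processing time): T1 T2 T3 T6 T4 T5 T7.
T1: 0→2
T2: 2→13
T3: 13→25
T6: 25→39
T4: 39→57
T5: 57→76
T7: 76→96
Sum = 2+13+25+39+57+76+96 = 308.
Difference = 317 − 308 = 9.

9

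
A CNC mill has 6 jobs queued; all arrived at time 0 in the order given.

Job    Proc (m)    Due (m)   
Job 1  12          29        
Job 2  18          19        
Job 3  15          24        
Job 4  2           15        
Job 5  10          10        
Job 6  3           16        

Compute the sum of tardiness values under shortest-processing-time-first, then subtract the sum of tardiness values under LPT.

-93

SPT (increasing processing time): Job 4 Job 6 Job 5 Job 1 Job 3 Job 2.
Job 4: 0→2, due 15, tardiness 0
Job 6: 2→5, due 16, tardiness 0
Job 5: 5→15, due 10, tardiness 5
Job 1: 15→27, due 29, tardiness 0
Job 3: 27→42, due 24, tardiness 18
Job 2: 42→60, due 19, tardiness 41
Sum = 0+0+5+0+18+41 = 64.
LPT (decreasing processing time): Job 2 Job 3 Job 1 Job 5 Job 6 Job 4.
Job 2: 0→18, due 19, tardiness 0
Job 3: 18→33, due 24, tardiness 9
Job 1: 33→45, due 29, tardiness 16
Job 5: 45→55, due 10, tardiness 45
Job 6: 55→58, due 16, tardiness 42
Job 4: 58→60, due 15, tardiness 45
Sum = 0+9+16+45+42+45 = 157.
Difference = 64 − 157 = -93.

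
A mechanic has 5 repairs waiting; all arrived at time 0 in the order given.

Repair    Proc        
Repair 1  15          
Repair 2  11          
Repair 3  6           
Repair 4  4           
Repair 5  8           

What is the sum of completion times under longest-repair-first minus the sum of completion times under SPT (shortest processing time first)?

LPT (decreasing processing time): Repair 1 Repair 2 Repair 5 Repair 3 Repair 4.
Repair 1: 0→15
Repair 2: 15→26
Repair 5: 26→34
Repair 3: 34→40
Repair 4: 40→44
Sum = 15+26+34+40+44 = 159.
SPT (increasing processing time): Repair 4 Repair 3 Repair 5 Repair 2 Repair 1.
Repair 4: 0→4
Repair 3: 4→10
Repair 5: 10→18
Repair 2: 18→29
Repair 1: 29→44
Sum = 4+10+18+29+44 = 105.
Difference = 159 − 105 = 54.

54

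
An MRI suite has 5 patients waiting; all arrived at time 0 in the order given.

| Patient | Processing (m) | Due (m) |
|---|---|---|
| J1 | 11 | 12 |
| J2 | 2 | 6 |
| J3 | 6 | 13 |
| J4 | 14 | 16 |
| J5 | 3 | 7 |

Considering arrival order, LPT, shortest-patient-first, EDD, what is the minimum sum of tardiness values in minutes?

FIFO (arrival order): J1 J2 J3 J4 J5.
J1: 0→11, due 12, tardiness 0
J2: 11→13, due 6, tardiness 7
J3: 13→19, due 13, tardiness 6
J4: 19→33, due 16, tardiness 17
J5: 33→36, due 7, tardiness 29
Sum = 0+7+6+17+29 = 59.
LPT (decreasing processing time): J4 J1 J3 J5 J2.
J4: 0→14, due 16, tardiness 0
J1: 14→25, due 12, tardiness 13
J3: 25→31, due 13, tardiness 18
J5: 31→34, due 7, tardiness 27
J2: 34→36, due 6, tardiness 30
Sum = 0+13+18+27+30 = 88.
SPT (increasing processing time): J2 J5 J3 J1 J4.
J2: 0→2, due 6, tardiness 0
J5: 2→5, due 7, tardiness 0
J3: 5→11, due 13, tardiness 0
J1: 11→22, due 12, tardiness 10
J4: 22→36, due 16, tardiness 20
Sum = 0+0+0+10+20 = 30.
EDD (increasing due date): J2 J5 J1 J3 J4.
J2: 0→2, due 6, tardiness 0
J5: 2→5, due 7, tardiness 0
J1: 5→16, due 12, tardiness 4
J3: 16→22, due 13, tardiness 9
J4: 22→36, due 16, tardiness 20
Sum = 0+0+4+9+20 = 33.
FIFO 59, LPT 88, SPT 30, EDD 33 → minimum 30.

30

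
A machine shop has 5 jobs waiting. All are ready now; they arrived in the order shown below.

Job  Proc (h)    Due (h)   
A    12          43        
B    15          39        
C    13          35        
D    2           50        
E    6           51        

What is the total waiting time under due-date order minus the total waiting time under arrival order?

EDD (increasing due date): C B A D E.
C: waits 0, runs 0→13
B: waits 13, runs 13→28
A: waits 28, runs 28→40
D: waits 40, runs 40→42
E: waits 42, runs 42→48
Sum = 0+13+28+40+42 = 123.
FIFO (arrival order): A B C D E.
A: waits 0, runs 0→12
B: waits 12, runs 12→27
C: waits 27, runs 27→40
D: waits 40, runs 40→42
E: waits 42, runs 42→48
Sum = 0+12+27+40+42 = 121.
Difference = 123 − 121 = 2.

2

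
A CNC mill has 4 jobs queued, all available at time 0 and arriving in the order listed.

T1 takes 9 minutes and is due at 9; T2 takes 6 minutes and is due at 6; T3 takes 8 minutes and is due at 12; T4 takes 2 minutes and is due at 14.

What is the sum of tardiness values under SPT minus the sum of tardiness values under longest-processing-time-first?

SPT (increasing processing time): T4 T2 T3 T1.
T4: 0→2, due 14, tardiness 0
T2: 2→8, due 6, tardiness 2
T3: 8→16, due 12, tardiness 4
T1: 16→25, due 9, tardiness 16
Sum = 0+2+4+16 = 22.
LPT (decreasing processing time): T1 T3 T2 T4.
T1: 0→9, due 9, tardiness 0
T3: 9→17, due 12, tardiness 5
T2: 17→23, due 6, tardiness 17
T4: 23→25, due 14, tardiness 11
Sum = 0+5+17+11 = 33.
Difference = 22 − 33 = -11.

-11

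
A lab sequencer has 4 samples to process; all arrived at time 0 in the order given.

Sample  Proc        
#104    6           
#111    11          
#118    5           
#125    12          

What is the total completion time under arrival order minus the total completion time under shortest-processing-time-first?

7

FIFO (arrival order): #104 #111 #118 #125.
#104: 0→6
#111: 6→17
#118: 17→22
#125: 22→34
Sum = 6+17+22+34 = 79.
SPT (increasing processing time): #118 #104 #111 #125.
#118: 0→5
#104: 5→11
#111: 11→22
#125: 22→34
Sum = 5+11+22+34 = 72.
Difference = 79 − 72 = 7.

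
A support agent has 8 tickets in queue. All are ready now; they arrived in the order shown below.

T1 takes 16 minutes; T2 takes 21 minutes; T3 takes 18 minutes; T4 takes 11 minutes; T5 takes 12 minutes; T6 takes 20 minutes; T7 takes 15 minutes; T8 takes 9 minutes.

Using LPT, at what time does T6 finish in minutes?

41

LPT (decreasing processing time): T2 T6 T3 T1 T7 T5 T4 T8.
T2: 0→21
T6: 21→41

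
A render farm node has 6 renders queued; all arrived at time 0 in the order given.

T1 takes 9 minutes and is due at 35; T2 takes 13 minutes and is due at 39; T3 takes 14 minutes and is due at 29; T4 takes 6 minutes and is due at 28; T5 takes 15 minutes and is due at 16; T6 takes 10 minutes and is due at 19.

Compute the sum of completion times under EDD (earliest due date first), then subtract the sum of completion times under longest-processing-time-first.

EDD (increasing due date): T5 T6 T4 T3 T1 T2.
T5: 0→15
T6: 15→25
T4: 25→31
T3: 31→45
T1: 45→54
T2: 54→67
Sum = 15+25+31+45+54+67 = 237.
LPT (decreasing processing time): T5 T3 T2 T6 T1 T4.
T5: 0→15
T3: 15→29
T2: 29→42
T6: 42→52
T1: 52→61
T4: 61→67
Sum = 15+29+42+52+61+67 = 266.
Difference = 237 − 266 = -29.

-29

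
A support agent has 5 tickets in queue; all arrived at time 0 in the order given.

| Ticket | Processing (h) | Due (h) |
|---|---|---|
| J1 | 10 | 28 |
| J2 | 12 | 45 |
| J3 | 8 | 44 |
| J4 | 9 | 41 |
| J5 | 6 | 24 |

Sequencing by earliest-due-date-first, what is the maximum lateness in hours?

EDD (increasing due date): J5 J1 J4 J3 J2.
J5: 0→6, due 24, lateness -18
J1: 6→16, due 28, lateness -12
J4: 16→25, due 41, lateness -16
J3: 25→33, due 44, lateness -11
J2: 33→45, due 45, lateness 0
Maximum = 0.

0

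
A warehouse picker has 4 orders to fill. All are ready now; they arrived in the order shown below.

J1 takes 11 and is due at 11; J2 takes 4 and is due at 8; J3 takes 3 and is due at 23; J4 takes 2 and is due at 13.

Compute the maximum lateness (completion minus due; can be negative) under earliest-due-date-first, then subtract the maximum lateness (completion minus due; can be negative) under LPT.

-3

EDD (increasing due date): J2 J1 J4 J3.
J2: 0→4, due 8, lateness -4
J1: 4→15, due 11, lateness 4
J4: 15→17, due 13, lateness 4
J3: 17→20, due 23, lateness -3
Maximum = 4.
LPT (decreasing processing time): J1 J2 J3 J4.
J1: 0→11, due 11, lateness 0
J2: 11→15, due 8, lateness 7
J3: 15→18, due 23, lateness -5
J4: 18→20, due 13, lateness 7
Maximum = 7.
Difference = 4 − 7 = -3.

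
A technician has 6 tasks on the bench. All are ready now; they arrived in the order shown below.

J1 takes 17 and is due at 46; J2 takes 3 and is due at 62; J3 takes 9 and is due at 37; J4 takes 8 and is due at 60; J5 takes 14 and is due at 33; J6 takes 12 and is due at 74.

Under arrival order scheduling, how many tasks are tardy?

FIFO (arrival order): J1 J2 J3 J4 J5 J6.
J1: 0→17, due 46, tardiness 0
J2: 17→20, due 62, tardiness 0
J3: 20→29, due 37, tardiness 0
J4: 29→37, due 60, tardiness 0
J5: 37→51, due 33, tardiness 18
J6: 51→63, due 74, tardiness 0
Late tasks: 1.

1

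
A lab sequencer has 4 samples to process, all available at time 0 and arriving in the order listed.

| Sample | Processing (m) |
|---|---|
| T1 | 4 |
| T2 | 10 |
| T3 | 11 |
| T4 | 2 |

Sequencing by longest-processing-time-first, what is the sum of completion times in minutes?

84

LPT (decreasing processing time): T3 T2 T1 T4.
T3: 0→11
T2: 11→21
T1: 21→25
T4: 25→27
Sum = 11+21+25+27 = 84.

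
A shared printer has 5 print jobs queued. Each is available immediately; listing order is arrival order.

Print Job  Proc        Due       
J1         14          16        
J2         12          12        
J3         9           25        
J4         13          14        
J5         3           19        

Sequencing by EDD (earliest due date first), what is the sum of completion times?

EDD (increasing due date): J2 J4 J1 J5 J3.
J2: 0→12
J4: 12→25
J1: 25→39
J5: 39→42
J3: 42→51
Sum = 12+25+39+42+51 = 169.

169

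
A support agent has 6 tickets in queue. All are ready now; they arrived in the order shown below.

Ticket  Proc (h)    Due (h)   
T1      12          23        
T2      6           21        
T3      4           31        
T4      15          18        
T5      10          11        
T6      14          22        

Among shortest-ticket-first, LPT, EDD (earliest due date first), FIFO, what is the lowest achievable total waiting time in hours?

SPT (increasing processing time): T3 T2 T5 T1 T6 T4.
T3: waits 0, runs 0→4
T2: waits 4, runs 4→10
T5: waits 10, runs 10→20
T1: waits 20, runs 20→32
T6: waits 32, runs 32→46
T4: waits 46, runs 46→61
Sum = 0+4+10+20+32+46 = 112.
LPT (decreasing processing time): T4 T6 T1 T5 T2 T3.
T4: waits 0, runs 0→15
T6: waits 15, runs 15→29
T1: waits 29, runs 29→41
T5: waits 41, runs 41→51
T2: waits 51, runs 51→57
T3: waits 57, runs 57→61
Sum = 0+15+29+41+51+57 = 193.
EDD (increasing due date): T5 T4 T2 T6 T1 T3.
T5: waits 0, runs 0→10
T4: waits 10, runs 10→25
T2: waits 25, runs 25→31
T6: waits 31, runs 31→45
T1: waits 45, runs 45→57
T3: waits 57, runs 57→61
Sum = 0+10+25+31+45+57 = 168.
FIFO (arrival order): T1 T2 T3 T4 T5 T6.
T1: waits 0, runs 0→12
T2: waits 12, runs 12→18
T3: waits 18, runs 18→22
T4: waits 22, runs 22→37
T5: waits 37, runs 37→47
T6: waits 47, runs 47→61
Sum = 0+12+18+22+37+47 = 136.
SPT 112, LPT 193, EDD 168, FIFO 136 → minimum 112.

112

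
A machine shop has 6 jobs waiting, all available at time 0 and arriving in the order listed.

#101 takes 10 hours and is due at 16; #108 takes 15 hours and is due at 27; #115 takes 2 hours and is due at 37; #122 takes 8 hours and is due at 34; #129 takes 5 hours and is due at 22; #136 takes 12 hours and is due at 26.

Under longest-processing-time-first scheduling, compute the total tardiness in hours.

LPT (decreasing processing time): #108 #136 #101 #122 #129 #115.
#108: 0→15, due 27, tardiness 0
#136: 15→27, due 26, tardiness 1
#101: 27→37, due 16, tardiness 21
#122: 37→45, due 34, tardiness 11
#129: 45→50, due 22, tardiness 28
#115: 50→52, due 37, tardiness 15
Sum = 0+1+21+11+28+15 = 76.

76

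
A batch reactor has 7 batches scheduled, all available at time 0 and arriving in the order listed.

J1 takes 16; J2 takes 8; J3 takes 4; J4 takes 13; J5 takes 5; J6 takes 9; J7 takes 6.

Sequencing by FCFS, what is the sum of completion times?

FIFO (arrival order): J1 J2 J3 J4 J5 J6 J7.
J1: 0→16
J2: 16→24
J3: 24→28
J4: 28→41
J5: 41→46
J6: 46→55
J7: 55→61
Sum = 16+24+28+41+46+55+61 = 271.

271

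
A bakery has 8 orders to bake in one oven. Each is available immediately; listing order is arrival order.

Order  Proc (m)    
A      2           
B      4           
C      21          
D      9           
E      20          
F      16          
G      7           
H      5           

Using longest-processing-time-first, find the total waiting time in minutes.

418

LPT (decreasing processing time): C E F D G H B A.
C: waits 0, runs 0→21
E: waits 21, runs 21→41
F: waits 41, runs 41→57
D: waits 57, runs 57→66
G: waits 66, runs 66→73
H: waits 73, runs 73→78
B: waits 78, runs 78→82
A: waits 82, runs 82→84
Sum = 0+21+41+57+66+73+78+82 = 418.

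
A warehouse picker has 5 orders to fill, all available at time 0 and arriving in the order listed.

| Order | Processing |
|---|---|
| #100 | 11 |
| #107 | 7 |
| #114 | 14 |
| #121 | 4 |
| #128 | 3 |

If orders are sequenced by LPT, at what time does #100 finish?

LPT (decreasing processing time): #114 #100 #107 #121 #128.
#114: 0→14
#100: 14→25

25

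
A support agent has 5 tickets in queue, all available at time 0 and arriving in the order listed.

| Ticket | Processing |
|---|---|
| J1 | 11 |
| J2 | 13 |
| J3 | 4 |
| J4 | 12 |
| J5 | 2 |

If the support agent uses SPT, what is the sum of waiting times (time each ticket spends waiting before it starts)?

54

SPT (increasing processing time): J5 J3 J1 J4 J2.
J5: waits 0, runs 0→2
J3: waits 2, runs 2→6
J1: waits 6, runs 6→17
J4: waits 17, runs 17→29
J2: waits 29, runs 29→42
Sum = 0+2+6+17+29 = 54.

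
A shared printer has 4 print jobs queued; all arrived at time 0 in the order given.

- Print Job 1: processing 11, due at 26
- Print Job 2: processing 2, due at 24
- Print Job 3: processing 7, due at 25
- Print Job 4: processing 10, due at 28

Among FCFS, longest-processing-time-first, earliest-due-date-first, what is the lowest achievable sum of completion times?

FIFO (arrival order): Print Job 1 Print Job 2 Print Job 3 Print Job 4.
Print Job 1: 0→11
Print Job 2: 11→13
Print Job 3: 13→20
Print Job 4: 20→30
Sum = 11+13+20+30 = 74.
LPT (decreasing processing time): Print Job 1 Print Job 4 Print Job 3 Print Job 2.
Print Job 1: 0→11
Print Job 4: 11→21
Print Job 3: 21→28
Print Job 2: 28→30
Sum = 11+21+28+30 = 90.
EDD (increasing due date): Print Job 2 Print Job 3 Print Job 1 Print Job 4.
Print Job 2: 0→2
Print Job 3: 2→9
Print Job 1: 9→20
Print Job 4: 20→30
Sum = 2+9+20+30 = 61.
FIFO 74, LPT 90, EDD 61 → minimum 61.

61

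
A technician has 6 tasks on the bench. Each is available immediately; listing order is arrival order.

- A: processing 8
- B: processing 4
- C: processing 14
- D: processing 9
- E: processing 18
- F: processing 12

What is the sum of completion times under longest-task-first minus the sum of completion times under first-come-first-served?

74

LPT (decreasing processing time): E C F D A B.
E: 0→18
C: 18→32
F: 32→44
D: 44→53
A: 53→61
B: 61→65
Sum = 18+32+44+53+61+65 = 273.
FIFO (arrival order): A B C D E F.
A: 0→8
B: 8→12
C: 12→26
D: 26→35
E: 35→53
F: 53→65
Sum = 8+12+26+35+53+65 = 199.
Difference = 273 − 199 = 74.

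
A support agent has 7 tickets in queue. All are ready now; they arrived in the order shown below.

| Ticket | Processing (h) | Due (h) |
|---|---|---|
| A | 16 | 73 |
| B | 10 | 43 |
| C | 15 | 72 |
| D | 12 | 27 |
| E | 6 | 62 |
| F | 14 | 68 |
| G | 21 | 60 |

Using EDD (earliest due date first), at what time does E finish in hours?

EDD (increasing due date): D B G E F C A.
D: 0→12
B: 12→22
G: 22→43
E: 43→49

49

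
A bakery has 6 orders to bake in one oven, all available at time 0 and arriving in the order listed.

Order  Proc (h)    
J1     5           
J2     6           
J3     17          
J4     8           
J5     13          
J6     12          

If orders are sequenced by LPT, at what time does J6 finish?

42

LPT (decreasing processing time): J3 J5 J6 J4 J2 J1.
J3: 0→17
J5: 17→30
J6: 30→42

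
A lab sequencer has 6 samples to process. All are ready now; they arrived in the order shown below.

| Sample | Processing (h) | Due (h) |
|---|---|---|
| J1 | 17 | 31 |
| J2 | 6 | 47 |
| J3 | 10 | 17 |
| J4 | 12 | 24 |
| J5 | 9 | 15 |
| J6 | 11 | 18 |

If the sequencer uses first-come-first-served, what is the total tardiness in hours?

FIFO (arrival order): J1 J2 J3 J4 J5 J6.
J1: 0→17, due 31, tardiness 0
J2: 17→23, due 47, tardiness 0
J3: 23→33, due 17, tardiness 16
J4: 33→45, due 24, tardiness 21
J5: 45→54, due 15, tardiness 39
J6: 54→65, due 18, tardiness 47
Sum = 0+0+16+21+39+47 = 123.

123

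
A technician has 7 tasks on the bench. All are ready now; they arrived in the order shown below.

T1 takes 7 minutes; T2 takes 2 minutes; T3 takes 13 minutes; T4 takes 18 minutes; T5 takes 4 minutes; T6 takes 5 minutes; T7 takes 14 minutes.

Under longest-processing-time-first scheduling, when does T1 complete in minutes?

52

LPT (decreasing processing time): T4 T7 T3 T1 T6 T5 T2.
T4: 0→18
T7: 18→32
T3: 32→45
T1: 45→52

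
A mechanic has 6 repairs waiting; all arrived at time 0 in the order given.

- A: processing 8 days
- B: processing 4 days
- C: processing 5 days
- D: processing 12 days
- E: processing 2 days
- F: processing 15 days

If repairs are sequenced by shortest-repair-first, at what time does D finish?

31

SPT (increasing processing time): E B C A D F.
E: 0→2
B: 2→6
C: 6→11
A: 11→19
D: 19→31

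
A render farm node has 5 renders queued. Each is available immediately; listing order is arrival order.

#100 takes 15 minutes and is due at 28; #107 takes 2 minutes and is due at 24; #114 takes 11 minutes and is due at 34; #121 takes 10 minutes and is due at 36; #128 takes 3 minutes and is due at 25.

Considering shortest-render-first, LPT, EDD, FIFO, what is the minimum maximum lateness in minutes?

SPT (increasing processing time): #107 #128 #121 #114 #100.
#107: 0→2, due 24, lateness -22
#128: 2→5, due 25, lateness -20
#121: 5→15, due 36, lateness -21
#114: 15→26, due 34, lateness -8
#100: 26→41, due 28, lateness 13
Maximum = 13.
LPT (decreasing processing time): #100 #114 #121 #128 #107.
#100: 0→15, due 28, lateness -13
#114: 15→26, due 34, lateness -8
#121: 26→36, due 36, lateness 0
#128: 36→39, due 25, lateness 14
#107: 39→41, due 24, lateness 17
Maximum = 17.
EDD (increasing due date): #107 #128 #100 #114 #121.
#107: 0→2, due 24, lateness -22
#128: 2→5, due 25, lateness -20
#100: 5→20, due 28, lateness -8
#114: 20→31, due 34, lateness -3
#121: 31→41, due 36, lateness 5
Maximum = 5.
FIFO (arrival order): #100 #107 #114 #121 #128.
#100: 0→15, due 28, lateness -13
#107: 15→17, due 24, lateness -7
#114: 17→28, due 34, lateness -6
#121: 28→38, due 36, lateness 2
#128: 38→41, due 25, lateness 16
Maximum = 16.
SPT 13, LPT 17, EDD 5, FIFO 16 → minimum 5.

5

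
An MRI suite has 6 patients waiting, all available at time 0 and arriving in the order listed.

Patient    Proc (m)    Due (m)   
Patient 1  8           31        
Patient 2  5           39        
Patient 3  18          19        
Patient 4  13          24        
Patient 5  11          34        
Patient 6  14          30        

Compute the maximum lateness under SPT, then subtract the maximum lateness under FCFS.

SPT (increasing processing time): Patient 2 Patient 1 Patient 5 Patient 4 Patient 6 Patient 3.
Patient 2: 0→5, due 39, lateness -34
Patient 1: 5→13, due 31, lateness -18
Patient 5: 13→24, due 34, lateness -10
Patient 4: 24→37, due 24, lateness 13
Patient 6: 37→51, due 30, lateness 21
Patient 3: 51→69, due 19, lateness 50
Maximum = 50.
FIFO (arrival order): Patient 1 Patient 2 Patient 3 Patient 4 Patient 5 Patient 6.
Patient 1: 0→8, due 31, lateness -23
Patient 2: 8→13, due 39, lateness -26
Patient 3: 13→31, due 19, lateness 12
Patient 4: 31→44, due 24, lateness 20
Patient 5: 44→55, due 34, lateness 21
Patient 6: 55→69, due 30, lateness 39
Maximum = 39.
Difference = 50 − 39 = 11.

11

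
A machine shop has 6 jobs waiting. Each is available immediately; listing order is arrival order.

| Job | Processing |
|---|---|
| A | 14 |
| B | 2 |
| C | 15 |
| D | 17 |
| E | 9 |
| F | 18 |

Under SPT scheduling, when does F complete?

SPT (increasing processing time): B E A C D F.
B: 0→2
E: 2→11
A: 11→25
C: 25→40
D: 40→57
F: 57→75

75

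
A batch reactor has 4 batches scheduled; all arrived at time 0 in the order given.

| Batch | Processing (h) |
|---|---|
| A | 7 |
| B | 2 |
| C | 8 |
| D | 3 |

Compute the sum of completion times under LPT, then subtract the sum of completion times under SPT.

LPT (decreasing processing time): C A D B.
C: 0→8
A: 8→15
D: 15→18
B: 18→20
Sum = 8+15+18+20 = 61.
SPT (increasing processing time): B D A C.
B: 0→2
D: 2→5
A: 5→12
C: 12→20
Sum = 2+5+12+20 = 39.
Difference = 61 − 39 = 22.

22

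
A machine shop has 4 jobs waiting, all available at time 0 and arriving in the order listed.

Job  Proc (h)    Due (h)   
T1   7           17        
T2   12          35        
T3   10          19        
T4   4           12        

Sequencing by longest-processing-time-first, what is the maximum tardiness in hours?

LPT (decreasing processing time): T2 T3 T1 T4.
T2: 0→12, due 35, tardiness 0
T3: 12→22, due 19, tardiness 3
T1: 22→29, due 17, tardiness 12
T4: 29→33, due 12, tardiness 21
Maximum = 21.

21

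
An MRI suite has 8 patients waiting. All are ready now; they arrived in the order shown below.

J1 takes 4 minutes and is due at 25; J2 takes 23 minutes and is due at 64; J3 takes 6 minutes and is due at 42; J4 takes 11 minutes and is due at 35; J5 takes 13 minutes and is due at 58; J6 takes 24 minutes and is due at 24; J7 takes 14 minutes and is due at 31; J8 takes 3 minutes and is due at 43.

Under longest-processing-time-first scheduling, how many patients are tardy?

6

LPT (decreasing processing time): J6 J2 J7 J5 J4 J3 J1 J8.
J6: 0→24, due 24, tardiness 0
J2: 24→47, due 64, tardiness 0
J7: 47→61, due 31, tardiness 30
J5: 61→74, due 58, tardiness 16
J4: 74→85, due 35, tardiness 50
J3: 85→91, due 42, tardiness 49
J1: 91→95, due 25, tardiness 70
J8: 95→98, due 43, tardiness 55
Late patients: 6.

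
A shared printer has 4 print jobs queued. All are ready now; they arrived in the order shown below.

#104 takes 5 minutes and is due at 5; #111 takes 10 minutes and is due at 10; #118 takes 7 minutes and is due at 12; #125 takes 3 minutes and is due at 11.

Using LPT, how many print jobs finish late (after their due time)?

LPT (decreasing processing time): #111 #118 #104 #125.
#111: 0→10, due 10, tardiness 0
#118: 10→17, due 12, tardiness 5
#104: 17→22, due 5, tardiness 17
#125: 22→25, due 11, tardiness 14
Late print jobs: 3.

3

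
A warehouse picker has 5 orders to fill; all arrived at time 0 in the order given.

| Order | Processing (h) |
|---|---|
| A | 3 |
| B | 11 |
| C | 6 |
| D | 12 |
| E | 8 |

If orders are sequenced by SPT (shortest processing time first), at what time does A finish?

3

SPT (increasing processing time): A C E B D.
A: 0→3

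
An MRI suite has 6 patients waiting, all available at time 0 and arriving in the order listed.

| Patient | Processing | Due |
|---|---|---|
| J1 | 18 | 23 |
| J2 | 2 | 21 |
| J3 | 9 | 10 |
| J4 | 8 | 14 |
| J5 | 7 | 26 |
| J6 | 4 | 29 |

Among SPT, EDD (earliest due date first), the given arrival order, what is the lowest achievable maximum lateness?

SPT (increasing processing time): J2 J6 J5 J4 J3 J1.
J2: 0→2, due 21, lateness -19
J6: 2→6, due 29, lateness -23
J5: 6→13, due 26, lateness -13
J4: 13→21, due 14, lateness 7
J3: 21→30, due 10, lateness 20
J1: 30→48, due 23, lateness 25
Maximum = 25.
EDD (increasing due date): J3 J4 J2 J1 J5 J6.
J3: 0→9, due 10, lateness -1
J4: 9→17, due 14, lateness 3
J2: 17→19, due 21, lateness -2
J1: 19→37, due 23, lateness 14
J5: 37→44, due 26, lateness 18
J6: 44→48, due 29, lateness 19
Maximum = 19.
FIFO (arrival order): J1 J2 J3 J4 J5 J6.
J1: 0→18, due 23, lateness -5
J2: 18→20, due 21, lateness -1
J3: 20→29, due 10, lateness 19
J4: 29→37, due 14, lateness 23
J5: 37→44, due 26, lateness 18
J6: 44→48, due 29, lateness 19
Maximum = 23.
SPT 25, EDD 19, FIFO 23 → minimum 19.

19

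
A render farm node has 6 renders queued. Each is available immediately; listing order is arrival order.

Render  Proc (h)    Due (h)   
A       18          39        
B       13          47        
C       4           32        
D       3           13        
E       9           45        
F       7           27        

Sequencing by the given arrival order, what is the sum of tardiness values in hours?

FIFO (arrival order): A B C D E F.
A: 0→18, due 39, tardiness 0
B: 18→31, due 47, tardiness 0
C: 31→35, due 32, tardiness 3
D: 35→38, due 13, tardiness 25
E: 38→47, due 45, tardiness 2
F: 47→54, due 27, tardiness 27
Sum = 0+0+3+25+2+27 = 57.

57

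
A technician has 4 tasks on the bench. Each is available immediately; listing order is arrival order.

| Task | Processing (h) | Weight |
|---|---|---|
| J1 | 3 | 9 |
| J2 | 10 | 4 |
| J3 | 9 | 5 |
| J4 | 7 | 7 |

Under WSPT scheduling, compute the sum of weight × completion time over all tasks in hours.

308

WSPT (decreasing weight/processing-time ratio): J1 J4 J3 J2.
J1: finishes 3, weight 9, w·C = 27
J4: finishes 10, weight 7, w·C = 70
J3: finishes 19, weight 5, w·C = 95
J2: finishes 29, weight 4, w·C = 116
Sum = 27+70+95+116 = 308.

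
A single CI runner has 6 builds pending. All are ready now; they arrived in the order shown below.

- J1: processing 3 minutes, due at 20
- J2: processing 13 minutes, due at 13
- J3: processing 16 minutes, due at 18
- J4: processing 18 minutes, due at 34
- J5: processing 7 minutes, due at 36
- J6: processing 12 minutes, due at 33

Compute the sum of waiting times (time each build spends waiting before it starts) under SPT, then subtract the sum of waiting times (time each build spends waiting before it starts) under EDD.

SPT (increasing processing time): J1 J5 J6 J2 J3 J4.
J1: waits 0, runs 0→3
J5: waits 3, runs 3→10
J6: waits 10, runs 10→22
J2: waits 22, runs 22→35
J3: waits 35, runs 35→51
J4: waits 51, runs 51→69
Sum = 0+3+10+22+35+51 = 121.
EDD (increasing due date): J2 J3 J1 J6 J4 J5.
J2: waits 0, runs 0→13
J3: waits 13, runs 13→29
J1: waits 29, runs 29→32
J6: waits 32, runs 32→44
J4: waits 44, runs 44→62
J5: waits 62, runs 62→69
Sum = 0+13+29+32+44+62 = 180.
Difference = 121 − 180 = -59.

-59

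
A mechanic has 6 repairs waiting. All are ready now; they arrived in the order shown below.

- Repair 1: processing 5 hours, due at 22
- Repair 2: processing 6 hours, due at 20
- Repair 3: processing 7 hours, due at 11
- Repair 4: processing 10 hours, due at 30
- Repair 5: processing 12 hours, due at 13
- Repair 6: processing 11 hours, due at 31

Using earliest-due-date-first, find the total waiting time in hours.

EDD (increasing due date): Repair 3 Repair 5 Repair 2 Repair 1 Repair 4 Repair 6.
Repair 3: waits 0, runs 0→7
Repair 5: waits 7, runs 7→19
Repair 2: waits 19, runs 19→25
Repair 1: waits 25, runs 25→30
Repair 4: waits 30, runs 30→40
Repair 6: waits 40, runs 40→51
Sum = 0+7+19+25+30+40 = 121.

121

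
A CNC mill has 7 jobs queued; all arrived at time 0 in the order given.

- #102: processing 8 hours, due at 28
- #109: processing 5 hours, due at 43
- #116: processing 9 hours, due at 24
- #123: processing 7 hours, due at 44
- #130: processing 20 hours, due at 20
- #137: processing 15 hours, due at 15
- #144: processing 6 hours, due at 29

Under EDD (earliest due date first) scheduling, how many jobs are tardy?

6

EDD (increasing due date): #137 #130 #116 #102 #144 #109 #123.
#137: 0→15, due 15, tardiness 0
#130: 15→35, due 20, tardiness 15
#116: 35→44, due 24, tardiness 20
#102: 44→52, due 28, tardiness 24
#144: 52→58, due 29, tardiness 29
#109: 58→63, due 43, tardiness 20
#123: 63→70, due 44, tardiness 26
Late jobs: 6.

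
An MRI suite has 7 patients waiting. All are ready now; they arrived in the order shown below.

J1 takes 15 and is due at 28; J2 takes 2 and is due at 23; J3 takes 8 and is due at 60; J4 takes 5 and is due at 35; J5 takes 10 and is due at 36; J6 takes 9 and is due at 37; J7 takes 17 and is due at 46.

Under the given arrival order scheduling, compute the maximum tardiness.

20

FIFO (arrival order): J1 J2 J3 J4 J5 J6 J7.
J1: 0→15, due 28, tardiness 0
J2: 15→17, due 23, tardiness 0
J3: 17→25, due 60, tardiness 0
J4: 25→30, due 35, tardiness 0
J5: 30→40, due 36, tardiness 4
J6: 40→49, due 37, tardiness 12
J7: 49→66, due 46, tardiness 20
Maximum = 20.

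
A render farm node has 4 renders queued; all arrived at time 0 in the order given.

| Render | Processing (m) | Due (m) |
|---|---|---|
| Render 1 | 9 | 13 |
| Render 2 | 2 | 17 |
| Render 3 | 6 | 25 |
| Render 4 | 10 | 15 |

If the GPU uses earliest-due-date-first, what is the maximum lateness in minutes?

4

EDD (increasing due date): Render 1 Render 4 Render 2 Render 3.
Render 1: 0→9, due 13, lateness -4
Render 4: 9→19, due 15, lateness 4
Render 2: 19→21, due 17, lateness 4
Render 3: 21→27, due 25, lateness 2
Maximum = 4.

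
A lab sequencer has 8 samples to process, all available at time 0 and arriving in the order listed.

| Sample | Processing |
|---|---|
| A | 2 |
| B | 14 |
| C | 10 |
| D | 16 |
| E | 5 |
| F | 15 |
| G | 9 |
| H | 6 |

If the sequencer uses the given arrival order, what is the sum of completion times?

343

FIFO (arrival order): A B C D E F G H.
A: 0→2
B: 2→16
C: 16→26
D: 26→42
E: 42→47
F: 47→62
G: 62→71
H: 71→77
Sum = 2+16+26+42+47+62+71+77 = 343.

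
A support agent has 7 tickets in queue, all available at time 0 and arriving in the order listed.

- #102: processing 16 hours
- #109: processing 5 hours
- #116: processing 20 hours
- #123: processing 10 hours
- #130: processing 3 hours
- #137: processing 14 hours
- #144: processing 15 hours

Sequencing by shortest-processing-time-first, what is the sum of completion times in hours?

SPT (increasing processing time): #130 #109 #123 #137 #144 #102 #116.
#130: 0→3
#109: 3→8
#123: 8→18
#137: 18→32
#144: 32→47
#102: 47→63
#116: 63→83
Sum = 3+8+18+32+47+63+83 = 254.

254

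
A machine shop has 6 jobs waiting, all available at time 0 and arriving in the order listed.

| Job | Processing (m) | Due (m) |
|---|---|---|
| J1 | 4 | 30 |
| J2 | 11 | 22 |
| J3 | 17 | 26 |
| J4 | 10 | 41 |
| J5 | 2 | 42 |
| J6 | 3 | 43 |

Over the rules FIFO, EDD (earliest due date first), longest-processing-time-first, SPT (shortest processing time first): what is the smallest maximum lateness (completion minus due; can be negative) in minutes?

4

FIFO (arrival order): J1 J2 J3 J4 J5 J6.
J1: 0→4, due 30, lateness -26
J2: 4→15, due 22, lateness -7
J3: 15→32, due 26, lateness 6
J4: 32→42, due 41, lateness 1
J5: 42→44, due 42, lateness 2
J6: 44→47, due 43, lateness 4
Maximum = 6.
EDD (increasing due date): J2 J3 J1 J4 J5 J6.
J2: 0→11, due 22, lateness -11
J3: 11→28, due 26, lateness 2
J1: 28→32, due 30, lateness 2
J4: 32→42, due 41, lateness 1
J5: 42→44, due 42, lateness 2
J6: 44→47, due 43, lateness 4
Maximum = 4.
LPT (decreasing processing time): J3 J2 J4 J1 J6 J5.
J3: 0→17, due 26, lateness -9
J2: 17→28, due 22, lateness 6
J4: 28→38, due 41, lateness -3
J1: 38→42, due 30, lateness 12
J6: 42→45, due 43, lateness 2
J5: 45→47, due 42, lateness 5
Maximum = 12.
SPT (increasing processing time): J5 J6 J1 J4 J2 J3.
J5: 0→2, due 42, lateness -40
J6: 2→5, due 43, lateness -38
J1: 5→9, due 30, lateness -21
J4: 9→19, due 41, lateness -22
J2: 19→30, due 22, lateness 8
J3: 30→47, due 26, lateness 21
Maximum = 21.
FIFO 6, EDD 4, LPT 12, SPT 21 → minimum 4.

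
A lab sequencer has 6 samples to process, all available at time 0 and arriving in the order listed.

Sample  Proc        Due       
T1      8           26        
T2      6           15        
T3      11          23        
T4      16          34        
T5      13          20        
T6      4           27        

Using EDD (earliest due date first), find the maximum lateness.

24

EDD (increasing due date): T2 T5 T3 T1 T6 T4.
T2: 0→6, due 15, lateness -9
T5: 6→19, due 20, lateness -1
T3: 19→30, due 23, lateness 7
T1: 30→38, due 26, lateness 12
T6: 38→42, due 27, lateness 15
T4: 42→58, due 34, lateness 24
Maximum = 24.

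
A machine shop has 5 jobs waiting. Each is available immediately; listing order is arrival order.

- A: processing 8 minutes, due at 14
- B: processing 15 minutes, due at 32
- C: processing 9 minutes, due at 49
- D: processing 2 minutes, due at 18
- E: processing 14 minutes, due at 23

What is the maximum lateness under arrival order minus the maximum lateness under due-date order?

FIFO (arrival order): A B C D E.
A: 0→8, due 14, lateness -6
B: 8→23, due 32, lateness -9
C: 23→32, due 49, lateness -17
D: 32→34, due 18, lateness 16
E: 34→48, due 23, lateness 25
Maximum = 25.
EDD (increasing due date): A D E B C.
A: 0→8, due 14, lateness -6
D: 8→10, due 18, lateness -8
E: 10→24, due 23, lateness 1
B: 24→39, due 32, lateness 7
C: 39→48, due 49, lateness -1
Maximum = 7.
Difference = 25 − 7 = 18.

18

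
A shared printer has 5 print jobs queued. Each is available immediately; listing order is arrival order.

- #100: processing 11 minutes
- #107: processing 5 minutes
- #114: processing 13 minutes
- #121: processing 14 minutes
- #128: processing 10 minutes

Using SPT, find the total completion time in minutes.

138

SPT (increasing processing time): #107 #128 #100 #114 #121.
#107: 0→5
#128: 5→15
#100: 15→26
#114: 26→39
#121: 39→53
Sum = 5+15+26+39+53 = 138.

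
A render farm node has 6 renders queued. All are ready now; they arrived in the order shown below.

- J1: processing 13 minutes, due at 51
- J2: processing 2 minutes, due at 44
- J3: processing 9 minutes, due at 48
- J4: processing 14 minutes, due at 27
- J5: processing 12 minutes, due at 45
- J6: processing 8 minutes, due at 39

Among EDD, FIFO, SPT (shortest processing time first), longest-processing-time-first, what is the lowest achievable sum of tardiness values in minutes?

EDD (increasing due date): J4 J6 J2 J5 J3 J1.
J4: 0→14, due 27, tardiness 0
J6: 14→22, due 39, tardiness 0
J2: 22→24, due 44, tardiness 0
J5: 24→36, due 45, tardiness 0
J3: 36→45, due 48, tardiness 0
J1: 45→58, due 51, tardiness 7
Sum = 0+0+0+0+0+7 = 7.
FIFO (arrival order): J1 J2 J3 J4 J5 J6.
J1: 0→13, due 51, tardiness 0
J2: 13→15, due 44, tardiness 0
J3: 15→24, due 48, tardiness 0
J4: 24→38, due 27, tardiness 11
J5: 38→50, due 45, tardiness 5
J6: 50→58, due 39, tardiness 19
Sum = 0+0+0+11+5+19 = 35.
SPT (increasing processing time): J2 J6 J3 J5 J1 J4.
J2: 0→2, due 44, tardiness 0
J6: 2→10, due 39, tardiness 0
J3: 10→19, due 48, tardiness 0
J5: 19→31, due 45, tardiness 0
J1: 31→44, due 51, tardiness 0
J4: 44→58, due 27, tardiness 31
Sum = 0+0+0+0+0+31 = 31.
LPT (decreasing processing time): J4 J1 J5 J3 J6 J2.
J4: 0→14, due 27, tardiness 0
J1: 14→27, due 51, tardiness 0
J5: 27→39, due 45, tardiness 0
J3: 39→48, due 48, tardiness 0
J6: 48→56, due 39, tardiness 17
J2: 56→58, due 44, tardiness 14
Sum = 0+0+0+0+17+14 = 31.
EDD 7, FIFO 35, SPT 31, LPT 31 → minimum 7.

7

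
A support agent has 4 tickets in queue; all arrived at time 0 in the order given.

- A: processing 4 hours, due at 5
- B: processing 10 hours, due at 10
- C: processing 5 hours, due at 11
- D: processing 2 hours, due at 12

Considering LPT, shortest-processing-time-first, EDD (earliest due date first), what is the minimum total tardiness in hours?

LPT (decreasing processing time): B C A D.
B: 0→10, due 10, tardiness 0
C: 10→15, due 11, tardiness 4
A: 15→19, due 5, tardiness 14
D: 19→21, due 12, tardiness 9
Sum = 0+4+14+9 = 27.
SPT (increasing processing time): D A C B.
D: 0→2, due 12, tardiness 0
A: 2→6, due 5, tardiness 1
C: 6→11, due 11, tardiness 0
B: 11→21, due 10, tardiness 11
Sum = 0+1+0+11 = 12.
EDD (increasing due date): A B C D.
A: 0→4, due 5, tardiness 0
B: 4→14, due 10, tardiness 4
C: 14→19, due 11, tardiness 8
D: 19→21, due 12, tardiness 9
Sum = 0+4+8+9 = 21.
LPT 27, SPT 12, EDD 21 → minimum 12.

12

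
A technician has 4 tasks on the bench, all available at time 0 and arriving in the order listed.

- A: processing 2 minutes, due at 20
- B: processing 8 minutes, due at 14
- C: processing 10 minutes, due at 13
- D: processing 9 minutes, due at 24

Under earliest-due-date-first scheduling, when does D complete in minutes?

EDD (increasing due date): C B A D.
C: 0→10
B: 10→18
A: 18→20
D: 20→29

29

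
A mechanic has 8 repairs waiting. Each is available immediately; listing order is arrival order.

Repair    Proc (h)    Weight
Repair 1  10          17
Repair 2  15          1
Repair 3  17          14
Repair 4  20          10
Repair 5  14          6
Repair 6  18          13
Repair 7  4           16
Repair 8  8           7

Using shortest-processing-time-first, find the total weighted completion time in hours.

SPT (increasing processing time): Repair 7 Repair 8 Repair 1 Repair 5 Repair 2 Repair 3 Repair 6 Repair 4.
Repair 7: finishes 4, weight 16, w·C = 64
Repair 8: finishes 12, weight 7, w·C = 84
Repair 1: finishes 22, weight 17, w·C = 374
Repair 5: finishes 36, weight 6, w·C = 216
Repair 2: finishes 51, weight 1, w·C = 51
Repair 3: finishes 68, weight 14, w·C = 952
Repair 6: finishes 86, weight 13, w·C = 1118
Repair 4: finishes 106, weight 10, w·C = 1060
Sum = 64+84+374+216+51+952+1118+1060 = 3919.

3919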